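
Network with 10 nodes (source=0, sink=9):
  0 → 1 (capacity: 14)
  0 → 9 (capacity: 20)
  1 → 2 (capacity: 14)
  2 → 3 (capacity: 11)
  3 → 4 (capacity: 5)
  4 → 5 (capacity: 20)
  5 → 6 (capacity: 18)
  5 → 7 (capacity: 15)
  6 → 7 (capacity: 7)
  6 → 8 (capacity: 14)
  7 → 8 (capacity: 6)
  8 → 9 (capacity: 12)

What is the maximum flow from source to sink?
Maximum flow = 25

Max flow: 25

Flow assignment:
  0 → 1: 5/14
  0 → 9: 20/20
  1 → 2: 5/14
  2 → 3: 5/11
  3 → 4: 5/5
  4 → 5: 5/20
  5 → 6: 5/18
  6 → 8: 5/14
  8 → 9: 5/12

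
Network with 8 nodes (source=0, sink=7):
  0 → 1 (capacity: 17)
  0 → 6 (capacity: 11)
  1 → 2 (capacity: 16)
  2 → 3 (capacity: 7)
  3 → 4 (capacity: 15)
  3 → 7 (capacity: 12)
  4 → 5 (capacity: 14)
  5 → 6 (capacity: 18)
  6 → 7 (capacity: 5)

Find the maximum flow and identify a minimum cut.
Max flow = 12, Min cut edges: (2,3), (6,7)

Maximum flow: 12
Minimum cut: (2,3), (6,7)
Partition: S = [0, 1, 2, 4, 5, 6], T = [3, 7]

Max-flow min-cut theorem verified: both equal 12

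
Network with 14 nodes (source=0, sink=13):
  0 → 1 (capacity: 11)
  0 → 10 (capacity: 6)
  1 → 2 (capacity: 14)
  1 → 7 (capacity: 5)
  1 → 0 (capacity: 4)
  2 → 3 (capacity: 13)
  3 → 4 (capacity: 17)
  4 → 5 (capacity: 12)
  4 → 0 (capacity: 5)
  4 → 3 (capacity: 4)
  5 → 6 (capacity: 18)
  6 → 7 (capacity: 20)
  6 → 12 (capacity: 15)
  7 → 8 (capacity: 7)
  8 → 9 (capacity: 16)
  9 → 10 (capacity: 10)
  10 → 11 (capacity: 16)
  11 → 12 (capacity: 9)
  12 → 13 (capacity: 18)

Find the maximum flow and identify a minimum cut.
Max flow = 17, Min cut edges: (0,1), (0,10)

Maximum flow: 17
Minimum cut: (0,1), (0,10)
Partition: S = [0], T = [1, 2, 3, 4, 5, 6, 7, 8, 9, 10, 11, 12, 13]

Max-flow min-cut theorem verified: both equal 17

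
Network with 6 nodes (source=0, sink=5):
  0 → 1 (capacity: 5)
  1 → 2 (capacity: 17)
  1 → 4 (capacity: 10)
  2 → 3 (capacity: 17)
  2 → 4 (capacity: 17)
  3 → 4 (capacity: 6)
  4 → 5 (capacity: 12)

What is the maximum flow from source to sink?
Maximum flow = 5

Max flow: 5

Flow assignment:
  0 → 1: 5/5
  1 → 4: 5/10
  4 → 5: 5/12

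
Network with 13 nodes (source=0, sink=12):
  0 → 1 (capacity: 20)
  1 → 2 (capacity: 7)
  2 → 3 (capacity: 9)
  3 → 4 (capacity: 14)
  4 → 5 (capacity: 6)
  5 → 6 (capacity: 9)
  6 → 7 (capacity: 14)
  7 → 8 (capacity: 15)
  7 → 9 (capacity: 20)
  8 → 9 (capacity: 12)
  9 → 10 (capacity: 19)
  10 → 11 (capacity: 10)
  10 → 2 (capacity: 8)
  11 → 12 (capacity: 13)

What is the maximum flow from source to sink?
Maximum flow = 6

Max flow: 6

Flow assignment:
  0 → 1: 6/20
  1 → 2: 6/7
  2 → 3: 6/9
  3 → 4: 6/14
  4 → 5: 6/6
  5 → 6: 6/9
  6 → 7: 6/14
  7 → 9: 6/20
  9 → 10: 6/19
  10 → 11: 6/10
  11 → 12: 6/13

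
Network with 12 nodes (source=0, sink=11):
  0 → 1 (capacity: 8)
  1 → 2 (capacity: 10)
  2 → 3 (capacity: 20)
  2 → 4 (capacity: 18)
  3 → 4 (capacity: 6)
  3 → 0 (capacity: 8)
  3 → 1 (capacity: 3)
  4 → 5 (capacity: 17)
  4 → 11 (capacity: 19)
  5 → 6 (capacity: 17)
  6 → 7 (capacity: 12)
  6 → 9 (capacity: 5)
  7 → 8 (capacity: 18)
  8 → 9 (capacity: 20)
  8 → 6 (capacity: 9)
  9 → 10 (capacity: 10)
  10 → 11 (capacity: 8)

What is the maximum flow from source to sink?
Maximum flow = 8

Max flow: 8

Flow assignment:
  0 → 1: 8/8
  1 → 2: 8/10
  2 → 4: 8/18
  4 → 11: 8/19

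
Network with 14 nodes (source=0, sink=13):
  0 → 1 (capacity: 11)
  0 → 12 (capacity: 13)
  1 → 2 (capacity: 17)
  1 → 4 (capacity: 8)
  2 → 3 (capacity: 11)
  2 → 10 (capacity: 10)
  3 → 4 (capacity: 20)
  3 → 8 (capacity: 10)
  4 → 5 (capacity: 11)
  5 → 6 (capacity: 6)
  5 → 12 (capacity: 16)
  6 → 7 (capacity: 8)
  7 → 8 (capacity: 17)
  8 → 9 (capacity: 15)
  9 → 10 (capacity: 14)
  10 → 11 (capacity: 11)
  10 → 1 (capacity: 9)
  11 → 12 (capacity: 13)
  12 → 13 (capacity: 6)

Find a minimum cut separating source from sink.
Min cut value = 6, edges: (12,13)

Min cut value: 6
Partition: S = [0, 1, 2, 3, 4, 5, 6, 7, 8, 9, 10, 11, 12], T = [13]
Cut edges: (12,13)

By max-flow min-cut theorem, max flow = min cut = 6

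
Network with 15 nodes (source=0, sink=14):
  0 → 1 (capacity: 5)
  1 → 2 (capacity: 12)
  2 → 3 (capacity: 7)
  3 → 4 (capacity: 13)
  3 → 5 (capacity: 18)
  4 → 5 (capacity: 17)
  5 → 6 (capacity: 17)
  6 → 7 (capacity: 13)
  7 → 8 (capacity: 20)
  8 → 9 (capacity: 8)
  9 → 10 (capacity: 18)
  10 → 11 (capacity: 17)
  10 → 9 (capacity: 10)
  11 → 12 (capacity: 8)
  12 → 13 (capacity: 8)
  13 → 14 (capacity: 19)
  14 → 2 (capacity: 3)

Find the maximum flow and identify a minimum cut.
Max flow = 5, Min cut edges: (0,1)

Maximum flow: 5
Minimum cut: (0,1)
Partition: S = [0], T = [1, 2, 3, 4, 5, 6, 7, 8, 9, 10, 11, 12, 13, 14]

Max-flow min-cut theorem verified: both equal 5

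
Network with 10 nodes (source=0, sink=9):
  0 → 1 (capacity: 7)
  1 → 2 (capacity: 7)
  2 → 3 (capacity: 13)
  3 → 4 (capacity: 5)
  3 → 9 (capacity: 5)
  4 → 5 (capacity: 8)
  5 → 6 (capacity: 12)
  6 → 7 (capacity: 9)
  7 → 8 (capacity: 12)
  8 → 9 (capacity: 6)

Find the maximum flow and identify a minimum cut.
Max flow = 7, Min cut edges: (1,2)

Maximum flow: 7
Minimum cut: (1,2)
Partition: S = [0, 1], T = [2, 3, 4, 5, 6, 7, 8, 9]

Max-flow min-cut theorem verified: both equal 7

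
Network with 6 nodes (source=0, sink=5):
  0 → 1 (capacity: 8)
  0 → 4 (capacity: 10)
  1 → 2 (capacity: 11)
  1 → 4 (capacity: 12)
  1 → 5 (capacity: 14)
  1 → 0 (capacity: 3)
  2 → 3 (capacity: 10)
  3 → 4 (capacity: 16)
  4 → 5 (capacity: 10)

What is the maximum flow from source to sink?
Maximum flow = 18

Max flow: 18

Flow assignment:
  0 → 1: 8/8
  0 → 4: 10/10
  1 → 5: 8/14
  4 → 5: 10/10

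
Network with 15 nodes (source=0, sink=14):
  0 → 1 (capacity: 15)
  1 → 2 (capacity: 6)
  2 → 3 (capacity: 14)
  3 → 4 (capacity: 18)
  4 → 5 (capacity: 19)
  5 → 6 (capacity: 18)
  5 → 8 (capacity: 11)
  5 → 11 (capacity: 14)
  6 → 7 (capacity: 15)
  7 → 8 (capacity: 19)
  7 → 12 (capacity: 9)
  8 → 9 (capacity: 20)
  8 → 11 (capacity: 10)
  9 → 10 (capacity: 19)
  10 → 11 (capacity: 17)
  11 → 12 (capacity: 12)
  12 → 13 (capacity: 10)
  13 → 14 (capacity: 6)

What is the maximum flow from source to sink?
Maximum flow = 6

Max flow: 6

Flow assignment:
  0 → 1: 6/15
  1 → 2: 6/6
  2 → 3: 6/14
  3 → 4: 6/18
  4 → 5: 6/19
  5 → 11: 6/14
  11 → 12: 6/12
  12 → 13: 6/10
  13 → 14: 6/6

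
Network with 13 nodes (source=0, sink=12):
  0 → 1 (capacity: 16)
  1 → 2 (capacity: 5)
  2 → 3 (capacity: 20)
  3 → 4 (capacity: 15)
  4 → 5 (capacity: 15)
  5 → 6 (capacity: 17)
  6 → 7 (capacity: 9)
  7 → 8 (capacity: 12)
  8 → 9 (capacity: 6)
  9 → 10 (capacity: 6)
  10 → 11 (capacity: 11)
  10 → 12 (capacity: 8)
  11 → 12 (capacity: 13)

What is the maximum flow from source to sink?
Maximum flow = 5

Max flow: 5

Flow assignment:
  0 → 1: 5/16
  1 → 2: 5/5
  2 → 3: 5/20
  3 → 4: 5/15
  4 → 5: 5/15
  5 → 6: 5/17
  6 → 7: 5/9
  7 → 8: 5/12
  8 → 9: 5/6
  9 → 10: 5/6
  10 → 12: 5/8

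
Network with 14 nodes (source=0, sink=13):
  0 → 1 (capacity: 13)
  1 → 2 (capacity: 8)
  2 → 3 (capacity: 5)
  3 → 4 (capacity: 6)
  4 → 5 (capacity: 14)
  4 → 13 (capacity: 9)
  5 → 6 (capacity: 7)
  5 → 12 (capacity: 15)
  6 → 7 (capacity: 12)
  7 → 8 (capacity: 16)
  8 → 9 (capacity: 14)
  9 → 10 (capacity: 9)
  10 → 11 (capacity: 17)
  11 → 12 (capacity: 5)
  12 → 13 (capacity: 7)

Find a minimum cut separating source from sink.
Min cut value = 5, edges: (2,3)

Min cut value: 5
Partition: S = [0, 1, 2], T = [3, 4, 5, 6, 7, 8, 9, 10, 11, 12, 13]
Cut edges: (2,3)

By max-flow min-cut theorem, max flow = min cut = 5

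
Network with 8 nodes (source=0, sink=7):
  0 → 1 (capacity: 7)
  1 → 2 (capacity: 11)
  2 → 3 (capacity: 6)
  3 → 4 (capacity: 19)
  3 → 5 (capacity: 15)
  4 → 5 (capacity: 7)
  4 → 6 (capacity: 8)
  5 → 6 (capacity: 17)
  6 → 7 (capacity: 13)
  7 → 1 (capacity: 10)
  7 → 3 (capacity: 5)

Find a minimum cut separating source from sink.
Min cut value = 6, edges: (2,3)

Min cut value: 6
Partition: S = [0, 1, 2], T = [3, 4, 5, 6, 7]
Cut edges: (2,3)

By max-flow min-cut theorem, max flow = min cut = 6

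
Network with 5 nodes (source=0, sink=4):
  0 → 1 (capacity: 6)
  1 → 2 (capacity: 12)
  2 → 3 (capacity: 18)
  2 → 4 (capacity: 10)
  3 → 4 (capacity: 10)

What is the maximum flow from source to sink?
Maximum flow = 6

Max flow: 6

Flow assignment:
  0 → 1: 6/6
  1 → 2: 6/12
  2 → 4: 6/10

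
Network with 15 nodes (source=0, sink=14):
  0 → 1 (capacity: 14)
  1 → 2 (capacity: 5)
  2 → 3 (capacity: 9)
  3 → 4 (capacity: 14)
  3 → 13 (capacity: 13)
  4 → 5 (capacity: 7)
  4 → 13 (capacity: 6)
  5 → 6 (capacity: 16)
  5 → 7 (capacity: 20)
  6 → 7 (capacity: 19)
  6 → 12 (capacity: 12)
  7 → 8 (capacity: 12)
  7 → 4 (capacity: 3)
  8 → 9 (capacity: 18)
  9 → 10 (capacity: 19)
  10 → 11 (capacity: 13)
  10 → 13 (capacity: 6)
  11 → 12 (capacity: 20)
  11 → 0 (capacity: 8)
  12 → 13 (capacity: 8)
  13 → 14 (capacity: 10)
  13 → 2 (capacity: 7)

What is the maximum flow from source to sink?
Maximum flow = 5

Max flow: 5

Flow assignment:
  0 → 1: 5/14
  1 → 2: 5/5
  2 → 3: 5/9
  3 → 13: 5/13
  13 → 14: 5/10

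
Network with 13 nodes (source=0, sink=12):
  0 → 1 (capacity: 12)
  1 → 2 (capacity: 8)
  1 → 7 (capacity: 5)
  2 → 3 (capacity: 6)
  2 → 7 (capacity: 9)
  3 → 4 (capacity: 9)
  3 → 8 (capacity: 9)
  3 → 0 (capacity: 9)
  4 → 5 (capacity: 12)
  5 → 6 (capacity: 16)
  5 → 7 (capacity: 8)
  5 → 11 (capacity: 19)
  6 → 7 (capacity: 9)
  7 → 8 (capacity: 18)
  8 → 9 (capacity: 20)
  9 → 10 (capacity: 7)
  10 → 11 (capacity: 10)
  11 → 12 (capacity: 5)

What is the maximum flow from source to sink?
Maximum flow = 5

Max flow: 5

Flow assignment:
  0 → 1: 11/12
  1 → 2: 8/8
  1 → 7: 3/5
  2 → 3: 6/6
  2 → 7: 2/9
  3 → 0: 6/9
  7 → 8: 5/18
  8 → 9: 5/20
  9 → 10: 5/7
  10 → 11: 5/10
  11 → 12: 5/5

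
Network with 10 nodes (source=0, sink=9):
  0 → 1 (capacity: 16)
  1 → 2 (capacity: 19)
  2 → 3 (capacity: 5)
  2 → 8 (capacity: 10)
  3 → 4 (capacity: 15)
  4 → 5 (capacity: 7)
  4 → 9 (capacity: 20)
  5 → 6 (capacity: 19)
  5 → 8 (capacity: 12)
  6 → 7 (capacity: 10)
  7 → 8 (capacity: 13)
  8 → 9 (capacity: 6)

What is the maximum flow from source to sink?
Maximum flow = 11

Max flow: 11

Flow assignment:
  0 → 1: 11/16
  1 → 2: 11/19
  2 → 3: 5/5
  2 → 8: 6/10
  3 → 4: 5/15
  4 → 9: 5/20
  8 → 9: 6/6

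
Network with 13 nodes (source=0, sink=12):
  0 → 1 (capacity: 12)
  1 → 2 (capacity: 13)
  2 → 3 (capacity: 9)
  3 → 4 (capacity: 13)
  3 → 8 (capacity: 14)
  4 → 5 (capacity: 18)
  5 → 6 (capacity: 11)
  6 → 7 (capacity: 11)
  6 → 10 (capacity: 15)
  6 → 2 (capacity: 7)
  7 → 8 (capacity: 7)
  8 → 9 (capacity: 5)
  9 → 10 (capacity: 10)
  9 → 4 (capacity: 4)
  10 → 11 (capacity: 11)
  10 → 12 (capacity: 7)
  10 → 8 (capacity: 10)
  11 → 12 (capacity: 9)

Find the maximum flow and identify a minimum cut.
Max flow = 9, Min cut edges: (2,3)

Maximum flow: 9
Minimum cut: (2,3)
Partition: S = [0, 1, 2], T = [3, 4, 5, 6, 7, 8, 9, 10, 11, 12]

Max-flow min-cut theorem verified: both equal 9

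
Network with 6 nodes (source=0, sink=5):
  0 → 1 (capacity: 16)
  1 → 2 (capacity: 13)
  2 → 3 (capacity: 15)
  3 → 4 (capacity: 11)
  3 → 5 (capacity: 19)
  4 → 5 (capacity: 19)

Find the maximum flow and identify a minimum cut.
Max flow = 13, Min cut edges: (1,2)

Maximum flow: 13
Minimum cut: (1,2)
Partition: S = [0, 1], T = [2, 3, 4, 5]

Max-flow min-cut theorem verified: both equal 13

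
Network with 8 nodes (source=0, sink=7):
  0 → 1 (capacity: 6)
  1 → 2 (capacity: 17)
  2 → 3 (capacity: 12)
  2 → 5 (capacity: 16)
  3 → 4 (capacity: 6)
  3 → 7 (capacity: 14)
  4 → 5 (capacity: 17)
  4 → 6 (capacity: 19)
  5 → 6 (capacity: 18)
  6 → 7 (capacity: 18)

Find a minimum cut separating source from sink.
Min cut value = 6, edges: (0,1)

Min cut value: 6
Partition: S = [0], T = [1, 2, 3, 4, 5, 6, 7]
Cut edges: (0,1)

By max-flow min-cut theorem, max flow = min cut = 6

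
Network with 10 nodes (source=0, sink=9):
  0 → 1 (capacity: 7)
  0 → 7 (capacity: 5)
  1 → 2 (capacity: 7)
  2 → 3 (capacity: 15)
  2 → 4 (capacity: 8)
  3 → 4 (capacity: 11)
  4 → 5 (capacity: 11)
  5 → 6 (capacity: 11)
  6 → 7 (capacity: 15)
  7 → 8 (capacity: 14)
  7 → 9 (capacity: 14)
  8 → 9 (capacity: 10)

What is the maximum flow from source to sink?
Maximum flow = 12

Max flow: 12

Flow assignment:
  0 → 1: 7/7
  0 → 7: 5/5
  1 → 2: 7/7
  2 → 4: 7/8
  4 → 5: 7/11
  5 → 6: 7/11
  6 → 7: 7/15
  7 → 9: 12/14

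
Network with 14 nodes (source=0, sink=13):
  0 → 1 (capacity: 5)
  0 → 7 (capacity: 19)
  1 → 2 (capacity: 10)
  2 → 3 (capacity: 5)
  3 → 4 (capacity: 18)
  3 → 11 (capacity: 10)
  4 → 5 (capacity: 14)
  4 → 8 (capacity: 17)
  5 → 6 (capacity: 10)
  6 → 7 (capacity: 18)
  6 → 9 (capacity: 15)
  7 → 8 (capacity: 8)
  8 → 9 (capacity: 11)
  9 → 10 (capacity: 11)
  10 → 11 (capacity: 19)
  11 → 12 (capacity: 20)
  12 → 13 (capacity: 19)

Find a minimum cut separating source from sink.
Min cut value = 13, edges: (2,3), (7,8)

Min cut value: 13
Partition: S = [0, 1, 2, 7], T = [3, 4, 5, 6, 8, 9, 10, 11, 12, 13]
Cut edges: (2,3), (7,8)

By max-flow min-cut theorem, max flow = min cut = 13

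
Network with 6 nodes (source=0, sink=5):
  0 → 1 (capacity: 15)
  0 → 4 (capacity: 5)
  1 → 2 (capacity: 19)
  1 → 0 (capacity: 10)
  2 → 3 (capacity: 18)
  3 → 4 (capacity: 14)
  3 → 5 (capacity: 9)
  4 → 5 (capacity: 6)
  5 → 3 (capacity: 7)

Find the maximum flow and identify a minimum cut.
Max flow = 15, Min cut edges: (3,5), (4,5)

Maximum flow: 15
Minimum cut: (3,5), (4,5)
Partition: S = [0, 1, 2, 3, 4], T = [5]

Max-flow min-cut theorem verified: both equal 15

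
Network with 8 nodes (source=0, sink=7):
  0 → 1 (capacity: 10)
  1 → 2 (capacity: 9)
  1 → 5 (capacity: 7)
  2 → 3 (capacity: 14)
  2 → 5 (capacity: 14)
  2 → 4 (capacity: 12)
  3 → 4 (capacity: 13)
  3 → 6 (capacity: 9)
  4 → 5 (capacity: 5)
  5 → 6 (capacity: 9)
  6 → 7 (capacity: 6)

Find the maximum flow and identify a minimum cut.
Max flow = 6, Min cut edges: (6,7)

Maximum flow: 6
Minimum cut: (6,7)
Partition: S = [0, 1, 2, 3, 4, 5, 6], T = [7]

Max-flow min-cut theorem verified: both equal 6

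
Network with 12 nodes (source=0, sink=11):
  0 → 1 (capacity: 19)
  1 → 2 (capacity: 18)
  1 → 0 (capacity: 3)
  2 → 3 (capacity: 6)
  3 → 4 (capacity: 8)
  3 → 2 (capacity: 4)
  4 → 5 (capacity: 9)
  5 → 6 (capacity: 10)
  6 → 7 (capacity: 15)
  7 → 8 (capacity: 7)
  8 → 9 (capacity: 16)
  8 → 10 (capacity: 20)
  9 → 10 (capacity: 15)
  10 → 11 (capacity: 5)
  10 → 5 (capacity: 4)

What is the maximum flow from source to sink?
Maximum flow = 5

Max flow: 5

Flow assignment:
  0 → 1: 5/19
  1 → 2: 5/18
  2 → 3: 5/6
  3 → 4: 5/8
  4 → 5: 5/9
  5 → 6: 6/10
  6 → 7: 6/15
  7 → 8: 6/7
  8 → 10: 6/20
  10 → 11: 5/5
  10 → 5: 1/4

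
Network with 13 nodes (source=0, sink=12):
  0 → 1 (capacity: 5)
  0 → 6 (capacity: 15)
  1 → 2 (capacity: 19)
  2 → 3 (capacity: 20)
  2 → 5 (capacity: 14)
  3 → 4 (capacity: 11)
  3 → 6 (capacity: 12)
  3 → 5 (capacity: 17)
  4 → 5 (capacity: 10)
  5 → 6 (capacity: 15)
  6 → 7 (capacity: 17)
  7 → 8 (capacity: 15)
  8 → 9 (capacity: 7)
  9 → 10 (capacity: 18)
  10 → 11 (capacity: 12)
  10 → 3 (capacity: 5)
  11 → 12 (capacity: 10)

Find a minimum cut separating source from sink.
Min cut value = 7, edges: (8,9)

Min cut value: 7
Partition: S = [0, 1, 2, 3, 4, 5, 6, 7, 8], T = [9, 10, 11, 12]
Cut edges: (8,9)

By max-flow min-cut theorem, max flow = min cut = 7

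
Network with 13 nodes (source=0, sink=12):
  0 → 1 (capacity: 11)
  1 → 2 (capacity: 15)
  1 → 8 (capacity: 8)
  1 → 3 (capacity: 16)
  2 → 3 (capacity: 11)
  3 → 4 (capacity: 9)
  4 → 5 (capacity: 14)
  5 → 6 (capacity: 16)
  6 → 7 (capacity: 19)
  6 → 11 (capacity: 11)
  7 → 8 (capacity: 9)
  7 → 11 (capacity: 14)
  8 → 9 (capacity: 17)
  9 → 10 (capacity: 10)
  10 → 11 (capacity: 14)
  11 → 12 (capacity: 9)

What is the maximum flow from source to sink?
Maximum flow = 9

Max flow: 9

Flow assignment:
  0 → 1: 9/11
  1 → 8: 6/8
  1 → 3: 3/16
  3 → 4: 3/9
  4 → 5: 3/14
  5 → 6: 3/16
  6 → 7: 2/19
  6 → 11: 1/11
  7 → 8: 2/9
  8 → 9: 8/17
  9 → 10: 8/10
  10 → 11: 8/14
  11 → 12: 9/9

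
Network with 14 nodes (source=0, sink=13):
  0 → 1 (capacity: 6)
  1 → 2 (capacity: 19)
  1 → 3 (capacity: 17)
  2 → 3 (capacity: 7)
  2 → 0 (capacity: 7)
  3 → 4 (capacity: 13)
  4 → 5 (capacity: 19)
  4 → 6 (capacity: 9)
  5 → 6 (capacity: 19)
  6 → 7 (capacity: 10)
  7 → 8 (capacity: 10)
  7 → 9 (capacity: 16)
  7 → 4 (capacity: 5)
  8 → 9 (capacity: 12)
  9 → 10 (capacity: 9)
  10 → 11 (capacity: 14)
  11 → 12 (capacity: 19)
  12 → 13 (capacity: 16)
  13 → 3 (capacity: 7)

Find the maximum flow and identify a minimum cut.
Max flow = 6, Min cut edges: (0,1)

Maximum flow: 6
Minimum cut: (0,1)
Partition: S = [0], T = [1, 2, 3, 4, 5, 6, 7, 8, 9, 10, 11, 12, 13]

Max-flow min-cut theorem verified: both equal 6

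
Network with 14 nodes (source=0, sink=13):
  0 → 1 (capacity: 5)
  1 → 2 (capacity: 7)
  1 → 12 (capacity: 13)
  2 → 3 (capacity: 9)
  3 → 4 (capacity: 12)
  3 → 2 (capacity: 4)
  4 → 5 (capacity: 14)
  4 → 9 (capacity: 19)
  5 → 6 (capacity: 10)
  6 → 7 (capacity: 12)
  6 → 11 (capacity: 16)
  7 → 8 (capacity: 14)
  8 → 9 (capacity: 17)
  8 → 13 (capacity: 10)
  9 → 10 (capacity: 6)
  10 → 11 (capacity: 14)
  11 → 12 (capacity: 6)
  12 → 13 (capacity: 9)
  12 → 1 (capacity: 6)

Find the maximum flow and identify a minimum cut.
Max flow = 5, Min cut edges: (0,1)

Maximum flow: 5
Minimum cut: (0,1)
Partition: S = [0], T = [1, 2, 3, 4, 5, 6, 7, 8, 9, 10, 11, 12, 13]

Max-flow min-cut theorem verified: both equal 5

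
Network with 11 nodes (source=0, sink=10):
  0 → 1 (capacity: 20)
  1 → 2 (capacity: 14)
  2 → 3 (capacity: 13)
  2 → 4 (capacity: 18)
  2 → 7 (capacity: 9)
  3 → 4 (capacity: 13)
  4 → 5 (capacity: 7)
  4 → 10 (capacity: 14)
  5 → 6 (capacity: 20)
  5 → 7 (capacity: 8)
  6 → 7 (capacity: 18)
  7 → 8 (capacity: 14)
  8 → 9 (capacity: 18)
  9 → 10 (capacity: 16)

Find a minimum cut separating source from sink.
Min cut value = 14, edges: (1,2)

Min cut value: 14
Partition: S = [0, 1], T = [2, 3, 4, 5, 6, 7, 8, 9, 10]
Cut edges: (1,2)

By max-flow min-cut theorem, max flow = min cut = 14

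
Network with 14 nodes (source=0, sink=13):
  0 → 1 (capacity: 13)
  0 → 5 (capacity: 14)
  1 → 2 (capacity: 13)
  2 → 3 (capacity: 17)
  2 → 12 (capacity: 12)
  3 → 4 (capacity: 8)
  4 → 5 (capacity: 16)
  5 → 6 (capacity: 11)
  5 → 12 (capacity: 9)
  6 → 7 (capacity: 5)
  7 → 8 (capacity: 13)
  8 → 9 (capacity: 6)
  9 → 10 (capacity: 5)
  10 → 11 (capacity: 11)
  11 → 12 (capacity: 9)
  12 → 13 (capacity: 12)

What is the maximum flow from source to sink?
Maximum flow = 12

Max flow: 12

Flow assignment:
  0 → 1: 7/13
  0 → 5: 5/14
  1 → 2: 7/13
  2 → 12: 7/12
  5 → 6: 5/11
  6 → 7: 5/5
  7 → 8: 5/13
  8 → 9: 5/6
  9 → 10: 5/5
  10 → 11: 5/11
  11 → 12: 5/9
  12 → 13: 12/12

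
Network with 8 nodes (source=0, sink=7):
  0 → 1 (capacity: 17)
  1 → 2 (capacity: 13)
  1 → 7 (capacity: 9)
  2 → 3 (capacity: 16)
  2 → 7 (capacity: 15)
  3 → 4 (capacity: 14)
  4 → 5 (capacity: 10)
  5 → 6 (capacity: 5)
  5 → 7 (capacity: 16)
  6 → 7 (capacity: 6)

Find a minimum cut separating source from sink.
Min cut value = 17, edges: (0,1)

Min cut value: 17
Partition: S = [0], T = [1, 2, 3, 4, 5, 6, 7]
Cut edges: (0,1)

By max-flow min-cut theorem, max flow = min cut = 17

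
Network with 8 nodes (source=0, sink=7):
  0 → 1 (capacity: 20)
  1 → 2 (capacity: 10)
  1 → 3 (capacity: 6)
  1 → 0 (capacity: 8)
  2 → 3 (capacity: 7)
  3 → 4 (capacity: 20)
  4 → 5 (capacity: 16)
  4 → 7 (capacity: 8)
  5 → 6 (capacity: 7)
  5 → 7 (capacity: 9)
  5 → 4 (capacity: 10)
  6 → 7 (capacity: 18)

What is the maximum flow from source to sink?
Maximum flow = 13

Max flow: 13

Flow assignment:
  0 → 1: 13/20
  1 → 2: 7/10
  1 → 3: 6/6
  2 → 3: 7/7
  3 → 4: 13/20
  4 → 5: 5/16
  4 → 7: 8/8
  5 → 7: 5/9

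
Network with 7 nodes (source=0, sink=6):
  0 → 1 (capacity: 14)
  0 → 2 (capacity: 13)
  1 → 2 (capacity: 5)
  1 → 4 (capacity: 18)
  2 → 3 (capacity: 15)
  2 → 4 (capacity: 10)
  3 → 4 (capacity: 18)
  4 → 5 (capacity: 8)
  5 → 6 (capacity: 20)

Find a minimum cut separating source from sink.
Min cut value = 8, edges: (4,5)

Min cut value: 8
Partition: S = [0, 1, 2, 3, 4], T = [5, 6]
Cut edges: (4,5)

By max-flow min-cut theorem, max flow = min cut = 8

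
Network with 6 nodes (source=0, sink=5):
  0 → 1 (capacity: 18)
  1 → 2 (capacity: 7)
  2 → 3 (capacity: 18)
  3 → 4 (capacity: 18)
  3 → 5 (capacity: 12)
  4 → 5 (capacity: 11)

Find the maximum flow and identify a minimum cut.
Max flow = 7, Min cut edges: (1,2)

Maximum flow: 7
Minimum cut: (1,2)
Partition: S = [0, 1], T = [2, 3, 4, 5]

Max-flow min-cut theorem verified: both equal 7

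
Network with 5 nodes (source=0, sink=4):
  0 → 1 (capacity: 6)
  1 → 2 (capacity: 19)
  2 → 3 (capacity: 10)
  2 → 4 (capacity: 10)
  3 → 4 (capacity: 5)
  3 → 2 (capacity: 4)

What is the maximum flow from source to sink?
Maximum flow = 6

Max flow: 6

Flow assignment:
  0 → 1: 6/6
  1 → 2: 6/19
  2 → 4: 6/10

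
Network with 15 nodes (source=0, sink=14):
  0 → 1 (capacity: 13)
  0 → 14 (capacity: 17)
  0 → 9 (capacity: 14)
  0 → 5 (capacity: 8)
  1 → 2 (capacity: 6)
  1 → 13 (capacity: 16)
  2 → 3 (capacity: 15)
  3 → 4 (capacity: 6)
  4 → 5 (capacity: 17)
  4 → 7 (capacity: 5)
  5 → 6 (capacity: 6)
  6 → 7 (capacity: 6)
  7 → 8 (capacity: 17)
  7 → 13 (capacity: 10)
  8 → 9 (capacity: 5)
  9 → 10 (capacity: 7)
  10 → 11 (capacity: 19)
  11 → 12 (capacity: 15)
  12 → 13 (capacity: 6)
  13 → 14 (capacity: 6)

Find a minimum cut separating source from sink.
Min cut value = 23, edges: (0,14), (13,14)

Min cut value: 23
Partition: S = [0, 1, 2, 3, 4, 5, 6, 7, 8, 9, 10, 11, 12, 13], T = [14]
Cut edges: (0,14), (13,14)

By max-flow min-cut theorem, max flow = min cut = 23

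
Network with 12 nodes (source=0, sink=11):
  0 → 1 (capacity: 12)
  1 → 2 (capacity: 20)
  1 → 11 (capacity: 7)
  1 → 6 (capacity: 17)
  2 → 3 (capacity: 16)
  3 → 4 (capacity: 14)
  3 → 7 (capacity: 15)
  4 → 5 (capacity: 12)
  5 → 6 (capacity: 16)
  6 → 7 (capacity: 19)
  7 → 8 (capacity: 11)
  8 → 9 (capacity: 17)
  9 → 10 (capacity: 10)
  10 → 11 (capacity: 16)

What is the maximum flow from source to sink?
Maximum flow = 12

Max flow: 12

Flow assignment:
  0 → 1: 12/12
  1 → 11: 7/7
  1 → 6: 5/17
  6 → 7: 5/19
  7 → 8: 5/11
  8 → 9: 5/17
  9 → 10: 5/10
  10 → 11: 5/16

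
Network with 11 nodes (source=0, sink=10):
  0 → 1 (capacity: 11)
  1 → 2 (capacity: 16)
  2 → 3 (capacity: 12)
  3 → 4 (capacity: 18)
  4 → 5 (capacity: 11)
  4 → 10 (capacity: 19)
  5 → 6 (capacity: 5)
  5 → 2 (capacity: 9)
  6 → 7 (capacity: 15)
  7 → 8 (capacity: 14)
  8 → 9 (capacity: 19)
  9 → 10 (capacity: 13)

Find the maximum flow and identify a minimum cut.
Max flow = 11, Min cut edges: (0,1)

Maximum flow: 11
Minimum cut: (0,1)
Partition: S = [0], T = [1, 2, 3, 4, 5, 6, 7, 8, 9, 10]

Max-flow min-cut theorem verified: both equal 11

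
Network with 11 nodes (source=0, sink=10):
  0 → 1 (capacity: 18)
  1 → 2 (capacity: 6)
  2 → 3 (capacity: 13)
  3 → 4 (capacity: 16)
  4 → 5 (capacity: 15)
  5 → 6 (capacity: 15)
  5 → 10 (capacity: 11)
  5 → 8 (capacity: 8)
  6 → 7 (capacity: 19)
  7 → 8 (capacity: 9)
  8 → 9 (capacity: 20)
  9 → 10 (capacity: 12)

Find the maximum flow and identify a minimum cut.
Max flow = 6, Min cut edges: (1,2)

Maximum flow: 6
Minimum cut: (1,2)
Partition: S = [0, 1], T = [2, 3, 4, 5, 6, 7, 8, 9, 10]

Max-flow min-cut theorem verified: both equal 6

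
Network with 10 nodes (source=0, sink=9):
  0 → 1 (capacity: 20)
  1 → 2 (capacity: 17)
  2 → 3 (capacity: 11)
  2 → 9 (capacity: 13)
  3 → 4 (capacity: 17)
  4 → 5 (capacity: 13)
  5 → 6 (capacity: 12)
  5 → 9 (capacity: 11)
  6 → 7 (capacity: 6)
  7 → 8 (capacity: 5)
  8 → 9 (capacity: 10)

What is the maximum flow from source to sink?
Maximum flow = 17

Max flow: 17

Flow assignment:
  0 → 1: 17/20
  1 → 2: 17/17
  2 → 3: 4/11
  2 → 9: 13/13
  3 → 4: 4/17
  4 → 5: 4/13
  5 → 9: 4/11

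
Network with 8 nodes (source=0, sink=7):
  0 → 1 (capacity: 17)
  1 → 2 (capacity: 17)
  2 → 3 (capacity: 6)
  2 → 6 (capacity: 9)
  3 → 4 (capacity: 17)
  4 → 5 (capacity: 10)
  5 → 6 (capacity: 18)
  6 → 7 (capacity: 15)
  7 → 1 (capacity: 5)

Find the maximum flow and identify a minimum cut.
Max flow = 15, Min cut edges: (6,7)

Maximum flow: 15
Minimum cut: (6,7)
Partition: S = [0, 1, 2, 3, 4, 5, 6], T = [7]

Max-flow min-cut theorem verified: both equal 15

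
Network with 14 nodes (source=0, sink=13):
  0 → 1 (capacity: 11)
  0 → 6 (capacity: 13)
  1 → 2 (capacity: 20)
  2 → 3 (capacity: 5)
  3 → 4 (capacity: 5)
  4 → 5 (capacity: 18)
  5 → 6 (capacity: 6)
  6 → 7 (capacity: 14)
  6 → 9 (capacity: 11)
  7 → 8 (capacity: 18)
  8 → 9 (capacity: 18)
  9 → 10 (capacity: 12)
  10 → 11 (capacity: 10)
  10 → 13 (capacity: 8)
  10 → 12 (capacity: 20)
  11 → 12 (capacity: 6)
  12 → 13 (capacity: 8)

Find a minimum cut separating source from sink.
Min cut value = 12, edges: (9,10)

Min cut value: 12
Partition: S = [0, 1, 2, 3, 4, 5, 6, 7, 8, 9], T = [10, 11, 12, 13]
Cut edges: (9,10)

By max-flow min-cut theorem, max flow = min cut = 12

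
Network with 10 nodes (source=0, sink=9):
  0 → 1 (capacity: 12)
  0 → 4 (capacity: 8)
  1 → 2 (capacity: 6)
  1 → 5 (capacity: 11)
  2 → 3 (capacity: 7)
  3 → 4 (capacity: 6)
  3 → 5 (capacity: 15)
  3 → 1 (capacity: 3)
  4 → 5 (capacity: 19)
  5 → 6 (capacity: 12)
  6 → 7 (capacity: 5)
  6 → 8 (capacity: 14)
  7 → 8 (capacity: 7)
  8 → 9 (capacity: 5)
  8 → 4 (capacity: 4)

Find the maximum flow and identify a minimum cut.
Max flow = 5, Min cut edges: (8,9)

Maximum flow: 5
Minimum cut: (8,9)
Partition: S = [0, 1, 2, 3, 4, 5, 6, 7, 8], T = [9]

Max-flow min-cut theorem verified: both equal 5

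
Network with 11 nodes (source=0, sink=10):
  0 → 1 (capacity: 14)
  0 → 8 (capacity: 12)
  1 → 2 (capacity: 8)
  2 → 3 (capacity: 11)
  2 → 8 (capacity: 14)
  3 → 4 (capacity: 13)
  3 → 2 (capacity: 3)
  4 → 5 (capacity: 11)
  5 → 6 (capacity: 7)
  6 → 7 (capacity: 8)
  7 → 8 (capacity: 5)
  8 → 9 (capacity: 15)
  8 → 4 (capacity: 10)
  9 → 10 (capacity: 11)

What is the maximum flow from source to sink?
Maximum flow = 11

Max flow: 11

Flow assignment:
  0 → 1: 8/14
  0 → 8: 3/12
  1 → 2: 8/8
  2 → 8: 8/14
  8 → 9: 11/15
  9 → 10: 11/11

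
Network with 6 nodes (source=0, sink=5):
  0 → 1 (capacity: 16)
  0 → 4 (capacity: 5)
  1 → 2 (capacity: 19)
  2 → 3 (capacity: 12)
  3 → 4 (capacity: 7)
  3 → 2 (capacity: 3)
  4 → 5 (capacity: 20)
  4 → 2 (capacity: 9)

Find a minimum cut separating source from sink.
Min cut value = 12, edges: (0,4), (3,4)

Min cut value: 12
Partition: S = [0, 1, 2, 3], T = [4, 5]
Cut edges: (0,4), (3,4)

By max-flow min-cut theorem, max flow = min cut = 12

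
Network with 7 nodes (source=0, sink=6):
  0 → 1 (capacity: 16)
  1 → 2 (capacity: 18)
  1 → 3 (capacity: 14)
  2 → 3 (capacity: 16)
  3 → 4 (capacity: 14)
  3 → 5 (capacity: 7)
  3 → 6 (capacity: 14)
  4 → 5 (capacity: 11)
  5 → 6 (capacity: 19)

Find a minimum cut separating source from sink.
Min cut value = 16, edges: (0,1)

Min cut value: 16
Partition: S = [0], T = [1, 2, 3, 4, 5, 6]
Cut edges: (0,1)

By max-flow min-cut theorem, max flow = min cut = 16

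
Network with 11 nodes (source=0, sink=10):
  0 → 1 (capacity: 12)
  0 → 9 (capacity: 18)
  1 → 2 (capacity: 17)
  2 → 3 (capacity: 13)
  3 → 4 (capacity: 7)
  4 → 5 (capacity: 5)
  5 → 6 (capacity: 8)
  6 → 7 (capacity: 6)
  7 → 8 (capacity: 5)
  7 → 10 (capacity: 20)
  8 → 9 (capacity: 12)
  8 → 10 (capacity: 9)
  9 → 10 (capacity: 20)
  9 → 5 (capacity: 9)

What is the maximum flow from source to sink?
Maximum flow = 23

Max flow: 23

Flow assignment:
  0 → 1: 5/12
  0 → 9: 18/18
  1 → 2: 5/17
  2 → 3: 5/13
  3 → 4: 5/7
  4 → 5: 5/5
  5 → 6: 5/8
  6 → 7: 5/6
  7 → 10: 5/20
  9 → 10: 18/20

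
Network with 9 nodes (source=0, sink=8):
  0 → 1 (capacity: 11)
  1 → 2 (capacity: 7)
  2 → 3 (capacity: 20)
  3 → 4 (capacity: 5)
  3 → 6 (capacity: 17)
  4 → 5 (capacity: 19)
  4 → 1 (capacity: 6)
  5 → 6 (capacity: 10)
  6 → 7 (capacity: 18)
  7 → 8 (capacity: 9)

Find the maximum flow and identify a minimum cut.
Max flow = 7, Min cut edges: (1,2)

Maximum flow: 7
Minimum cut: (1,2)
Partition: S = [0, 1], T = [2, 3, 4, 5, 6, 7, 8]

Max-flow min-cut theorem verified: both equal 7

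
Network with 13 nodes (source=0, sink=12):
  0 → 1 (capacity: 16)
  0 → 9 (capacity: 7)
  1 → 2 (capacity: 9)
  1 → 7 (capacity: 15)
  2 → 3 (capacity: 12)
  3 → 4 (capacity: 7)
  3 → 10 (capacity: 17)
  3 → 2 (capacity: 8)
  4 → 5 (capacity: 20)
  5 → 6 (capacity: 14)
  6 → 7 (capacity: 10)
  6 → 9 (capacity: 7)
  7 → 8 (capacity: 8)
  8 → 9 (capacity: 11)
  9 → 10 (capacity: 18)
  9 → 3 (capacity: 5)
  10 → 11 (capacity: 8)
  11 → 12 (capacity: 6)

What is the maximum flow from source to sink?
Maximum flow = 6

Max flow: 6

Flow assignment:
  0 → 1: 6/16
  1 → 2: 6/9
  2 → 3: 6/12
  3 → 10: 6/17
  10 → 11: 6/8
  11 → 12: 6/6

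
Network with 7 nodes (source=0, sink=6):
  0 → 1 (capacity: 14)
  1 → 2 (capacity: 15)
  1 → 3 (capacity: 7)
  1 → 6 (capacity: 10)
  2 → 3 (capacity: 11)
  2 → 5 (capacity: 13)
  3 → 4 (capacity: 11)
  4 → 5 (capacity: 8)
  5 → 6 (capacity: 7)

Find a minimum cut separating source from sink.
Min cut value = 14, edges: (0,1)

Min cut value: 14
Partition: S = [0], T = [1, 2, 3, 4, 5, 6]
Cut edges: (0,1)

By max-flow min-cut theorem, max flow = min cut = 14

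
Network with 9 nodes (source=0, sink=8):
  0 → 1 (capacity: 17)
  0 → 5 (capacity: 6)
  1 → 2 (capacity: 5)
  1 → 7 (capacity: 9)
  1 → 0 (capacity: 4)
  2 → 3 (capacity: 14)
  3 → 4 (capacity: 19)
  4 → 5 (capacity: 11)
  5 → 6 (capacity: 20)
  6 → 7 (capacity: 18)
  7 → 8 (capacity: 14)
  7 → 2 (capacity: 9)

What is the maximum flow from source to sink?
Maximum flow = 14

Max flow: 14

Flow assignment:
  0 → 1: 14/17
  1 → 2: 5/5
  1 → 7: 9/9
  2 → 3: 5/14
  3 → 4: 5/19
  4 → 5: 5/11
  5 → 6: 5/20
  6 → 7: 5/18
  7 → 8: 14/14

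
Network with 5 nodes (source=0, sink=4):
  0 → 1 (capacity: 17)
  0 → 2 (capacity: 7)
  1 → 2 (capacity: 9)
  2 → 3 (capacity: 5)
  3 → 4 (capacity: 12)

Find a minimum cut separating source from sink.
Min cut value = 5, edges: (2,3)

Min cut value: 5
Partition: S = [0, 1, 2], T = [3, 4]
Cut edges: (2,3)

By max-flow min-cut theorem, max flow = min cut = 5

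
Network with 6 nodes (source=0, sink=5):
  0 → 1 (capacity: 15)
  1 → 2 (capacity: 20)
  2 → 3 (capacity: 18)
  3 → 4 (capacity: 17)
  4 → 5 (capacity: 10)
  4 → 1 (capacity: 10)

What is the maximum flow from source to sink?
Maximum flow = 10

Max flow: 10

Flow assignment:
  0 → 1: 10/15
  1 → 2: 15/20
  2 → 3: 15/18
  3 → 4: 15/17
  4 → 5: 10/10
  4 → 1: 5/10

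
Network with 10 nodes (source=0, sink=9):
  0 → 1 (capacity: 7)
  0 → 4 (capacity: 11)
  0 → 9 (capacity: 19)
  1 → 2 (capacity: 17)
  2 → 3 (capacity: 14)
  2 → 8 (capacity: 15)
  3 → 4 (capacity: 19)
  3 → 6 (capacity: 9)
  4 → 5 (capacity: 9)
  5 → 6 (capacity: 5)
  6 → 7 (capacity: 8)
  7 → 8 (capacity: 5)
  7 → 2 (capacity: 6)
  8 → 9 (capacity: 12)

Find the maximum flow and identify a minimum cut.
Max flow = 31, Min cut edges: (0,9), (8,9)

Maximum flow: 31
Minimum cut: (0,9), (8,9)
Partition: S = [0, 1, 2, 3, 4, 5, 6, 7, 8], T = [9]

Max-flow min-cut theorem verified: both equal 31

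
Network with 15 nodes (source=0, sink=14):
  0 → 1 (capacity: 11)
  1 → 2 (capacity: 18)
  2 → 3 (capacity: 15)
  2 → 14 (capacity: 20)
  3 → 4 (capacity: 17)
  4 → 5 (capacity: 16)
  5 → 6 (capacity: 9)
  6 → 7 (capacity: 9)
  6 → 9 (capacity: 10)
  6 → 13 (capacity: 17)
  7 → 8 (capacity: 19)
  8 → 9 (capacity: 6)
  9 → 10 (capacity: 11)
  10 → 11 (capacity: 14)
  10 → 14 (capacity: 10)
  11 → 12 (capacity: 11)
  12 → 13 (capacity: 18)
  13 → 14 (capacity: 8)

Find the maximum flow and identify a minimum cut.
Max flow = 11, Min cut edges: (0,1)

Maximum flow: 11
Minimum cut: (0,1)
Partition: S = [0], T = [1, 2, 3, 4, 5, 6, 7, 8, 9, 10, 11, 12, 13, 14]

Max-flow min-cut theorem verified: both equal 11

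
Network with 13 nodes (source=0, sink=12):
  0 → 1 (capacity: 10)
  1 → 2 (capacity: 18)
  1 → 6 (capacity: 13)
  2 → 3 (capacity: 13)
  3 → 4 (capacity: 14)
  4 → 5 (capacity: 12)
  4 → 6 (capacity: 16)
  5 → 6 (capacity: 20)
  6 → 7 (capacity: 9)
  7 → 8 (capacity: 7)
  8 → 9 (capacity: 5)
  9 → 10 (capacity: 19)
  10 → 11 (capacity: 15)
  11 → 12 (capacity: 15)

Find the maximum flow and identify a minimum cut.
Max flow = 5, Min cut edges: (8,9)

Maximum flow: 5
Minimum cut: (8,9)
Partition: S = [0, 1, 2, 3, 4, 5, 6, 7, 8], T = [9, 10, 11, 12]

Max-flow min-cut theorem verified: both equal 5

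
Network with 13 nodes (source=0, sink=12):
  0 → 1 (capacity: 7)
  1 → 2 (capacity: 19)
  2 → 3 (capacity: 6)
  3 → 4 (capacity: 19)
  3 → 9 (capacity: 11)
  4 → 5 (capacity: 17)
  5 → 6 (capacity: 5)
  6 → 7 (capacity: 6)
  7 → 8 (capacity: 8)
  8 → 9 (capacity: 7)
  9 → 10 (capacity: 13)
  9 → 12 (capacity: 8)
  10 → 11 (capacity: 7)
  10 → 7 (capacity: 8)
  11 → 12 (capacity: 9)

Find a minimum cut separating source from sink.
Min cut value = 6, edges: (2,3)

Min cut value: 6
Partition: S = [0, 1, 2], T = [3, 4, 5, 6, 7, 8, 9, 10, 11, 12]
Cut edges: (2,3)

By max-flow min-cut theorem, max flow = min cut = 6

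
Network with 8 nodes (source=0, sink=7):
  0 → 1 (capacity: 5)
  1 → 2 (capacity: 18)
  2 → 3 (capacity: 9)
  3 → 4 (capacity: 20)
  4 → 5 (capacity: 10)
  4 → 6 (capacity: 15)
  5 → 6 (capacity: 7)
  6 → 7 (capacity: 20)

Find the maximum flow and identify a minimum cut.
Max flow = 5, Min cut edges: (0,1)

Maximum flow: 5
Minimum cut: (0,1)
Partition: S = [0], T = [1, 2, 3, 4, 5, 6, 7]

Max-flow min-cut theorem verified: both equal 5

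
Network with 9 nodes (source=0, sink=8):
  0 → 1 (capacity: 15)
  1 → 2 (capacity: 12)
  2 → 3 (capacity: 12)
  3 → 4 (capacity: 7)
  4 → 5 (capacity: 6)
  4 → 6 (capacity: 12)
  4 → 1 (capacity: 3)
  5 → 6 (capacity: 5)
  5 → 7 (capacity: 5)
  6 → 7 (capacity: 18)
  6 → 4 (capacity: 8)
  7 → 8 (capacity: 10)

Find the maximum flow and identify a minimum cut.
Max flow = 7, Min cut edges: (3,4)

Maximum flow: 7
Minimum cut: (3,4)
Partition: S = [0, 1, 2, 3], T = [4, 5, 6, 7, 8]

Max-flow min-cut theorem verified: both equal 7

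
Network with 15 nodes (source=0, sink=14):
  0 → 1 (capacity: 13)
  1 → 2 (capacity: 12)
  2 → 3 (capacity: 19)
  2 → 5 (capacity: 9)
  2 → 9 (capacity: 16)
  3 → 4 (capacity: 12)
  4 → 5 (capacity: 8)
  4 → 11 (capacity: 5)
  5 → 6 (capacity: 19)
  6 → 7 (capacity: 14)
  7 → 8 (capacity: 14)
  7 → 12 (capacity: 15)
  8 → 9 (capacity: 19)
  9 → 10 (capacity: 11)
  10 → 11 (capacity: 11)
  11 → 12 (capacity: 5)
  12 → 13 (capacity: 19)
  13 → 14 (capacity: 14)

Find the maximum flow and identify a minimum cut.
Max flow = 12, Min cut edges: (1,2)

Maximum flow: 12
Minimum cut: (1,2)
Partition: S = [0, 1], T = [2, 3, 4, 5, 6, 7, 8, 9, 10, 11, 12, 13, 14]

Max-flow min-cut theorem verified: both equal 12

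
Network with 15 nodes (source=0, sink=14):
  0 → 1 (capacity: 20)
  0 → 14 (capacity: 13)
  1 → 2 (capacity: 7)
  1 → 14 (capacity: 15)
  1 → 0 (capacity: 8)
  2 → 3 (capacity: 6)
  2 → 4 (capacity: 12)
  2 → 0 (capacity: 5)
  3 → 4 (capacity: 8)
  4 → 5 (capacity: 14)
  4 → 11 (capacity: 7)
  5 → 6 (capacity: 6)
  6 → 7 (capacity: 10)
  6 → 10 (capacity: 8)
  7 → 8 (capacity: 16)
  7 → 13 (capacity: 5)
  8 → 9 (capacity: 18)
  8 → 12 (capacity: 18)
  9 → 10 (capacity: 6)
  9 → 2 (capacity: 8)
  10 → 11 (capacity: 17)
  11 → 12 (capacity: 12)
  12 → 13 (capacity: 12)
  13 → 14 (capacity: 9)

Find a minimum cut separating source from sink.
Min cut value = 33, edges: (0,1), (0,14)

Min cut value: 33
Partition: S = [0], T = [1, 2, 3, 4, 5, 6, 7, 8, 9, 10, 11, 12, 13, 14]
Cut edges: (0,1), (0,14)

By max-flow min-cut theorem, max flow = min cut = 33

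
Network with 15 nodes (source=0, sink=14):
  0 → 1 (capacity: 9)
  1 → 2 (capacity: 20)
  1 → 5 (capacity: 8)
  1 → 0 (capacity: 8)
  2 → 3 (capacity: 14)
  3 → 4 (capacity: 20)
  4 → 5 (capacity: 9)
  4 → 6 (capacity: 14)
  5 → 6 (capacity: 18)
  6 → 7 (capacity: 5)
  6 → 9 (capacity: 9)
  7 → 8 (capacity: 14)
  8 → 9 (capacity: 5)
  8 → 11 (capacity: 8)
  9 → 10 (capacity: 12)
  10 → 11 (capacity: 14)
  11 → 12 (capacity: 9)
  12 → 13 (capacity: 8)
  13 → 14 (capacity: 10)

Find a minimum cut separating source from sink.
Min cut value = 8, edges: (12,13)

Min cut value: 8
Partition: S = [0, 1, 2, 3, 4, 5, 6, 7, 8, 9, 10, 11, 12], T = [13, 14]
Cut edges: (12,13)

By max-flow min-cut theorem, max flow = min cut = 8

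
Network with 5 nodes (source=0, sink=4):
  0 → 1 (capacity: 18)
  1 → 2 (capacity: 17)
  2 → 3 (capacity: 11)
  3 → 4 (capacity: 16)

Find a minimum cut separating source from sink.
Min cut value = 11, edges: (2,3)

Min cut value: 11
Partition: S = [0, 1, 2], T = [3, 4]
Cut edges: (2,3)

By max-flow min-cut theorem, max flow = min cut = 11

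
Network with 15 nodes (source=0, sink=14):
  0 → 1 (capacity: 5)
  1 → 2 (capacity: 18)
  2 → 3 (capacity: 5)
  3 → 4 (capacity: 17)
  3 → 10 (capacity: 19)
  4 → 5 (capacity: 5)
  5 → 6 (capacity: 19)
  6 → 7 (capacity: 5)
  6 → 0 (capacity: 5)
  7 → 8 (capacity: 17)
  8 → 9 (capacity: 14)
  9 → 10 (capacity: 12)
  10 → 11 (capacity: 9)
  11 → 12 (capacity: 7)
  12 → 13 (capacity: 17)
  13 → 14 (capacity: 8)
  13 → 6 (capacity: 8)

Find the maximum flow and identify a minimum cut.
Max flow = 5, Min cut edges: (2,3)

Maximum flow: 5
Minimum cut: (2,3)
Partition: S = [0, 1, 2], T = [3, 4, 5, 6, 7, 8, 9, 10, 11, 12, 13, 14]

Max-flow min-cut theorem verified: both equal 5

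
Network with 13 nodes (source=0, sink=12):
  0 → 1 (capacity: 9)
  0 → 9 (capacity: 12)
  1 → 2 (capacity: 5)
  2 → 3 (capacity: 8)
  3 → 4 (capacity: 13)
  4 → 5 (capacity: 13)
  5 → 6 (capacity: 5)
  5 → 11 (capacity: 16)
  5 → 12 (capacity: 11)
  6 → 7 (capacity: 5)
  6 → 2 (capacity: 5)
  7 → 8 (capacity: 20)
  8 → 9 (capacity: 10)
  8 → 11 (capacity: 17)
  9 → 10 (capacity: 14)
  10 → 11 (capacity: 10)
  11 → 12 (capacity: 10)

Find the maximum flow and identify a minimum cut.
Max flow = 15, Min cut edges: (1,2), (11,12)

Maximum flow: 15
Minimum cut: (1,2), (11,12)
Partition: S = [0, 1, 7, 8, 9, 10, 11], T = [2, 3, 4, 5, 6, 12]

Max-flow min-cut theorem verified: both equal 15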